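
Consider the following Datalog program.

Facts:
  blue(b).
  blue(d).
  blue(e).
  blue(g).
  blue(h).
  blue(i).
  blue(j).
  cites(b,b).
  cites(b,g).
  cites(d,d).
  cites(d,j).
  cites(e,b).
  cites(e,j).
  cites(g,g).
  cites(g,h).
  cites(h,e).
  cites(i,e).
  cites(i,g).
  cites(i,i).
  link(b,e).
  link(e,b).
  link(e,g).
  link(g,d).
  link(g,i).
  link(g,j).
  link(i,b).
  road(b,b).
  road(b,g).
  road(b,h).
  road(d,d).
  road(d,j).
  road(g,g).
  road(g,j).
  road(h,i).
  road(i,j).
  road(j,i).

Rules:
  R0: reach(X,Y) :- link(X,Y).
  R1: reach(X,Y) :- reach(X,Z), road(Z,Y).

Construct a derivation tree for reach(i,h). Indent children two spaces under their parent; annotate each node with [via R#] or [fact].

reach(i,h)  [via R1]
  reach(i,b)  [via R0]
    link(i,b)  [fact]
  road(b,h)  [fact]

round 1: derive reach(b,e) via R0 from link(b,e)
round 1: derive reach(e,b) via R0 from link(e,b)
round 1: derive reach(e,g) via R0 from link(e,g)
round 1: derive reach(g,d) via R0 from link(g,d)
round 1: derive reach(g,i) via R0 from link(g,i)
round 1: derive reach(g,j) via R0 from link(g,j)
round 1: derive reach(i,b) via R0 from link(i,b)
round 2: derive reach(e,h) via R1 from reach(e,b), road(b,h)
round 2: derive reach(e,j) via R1 from reach(e,g), road(g,j)
round 2: derive reach(i,g) via R1 from reach(i,b), road(b,g)
round 2: derive reach(i,h) via R1 from reach(i,b), road(b,h)
round 3: derive reach(e,i) via R1 from reach(e,h), road(h,i)
round 3: derive reach(i,i) via R1 from reach(i,h), road(h,i)
round 3: derive reach(i,j) via R1 from reach(i,g), road(g,j)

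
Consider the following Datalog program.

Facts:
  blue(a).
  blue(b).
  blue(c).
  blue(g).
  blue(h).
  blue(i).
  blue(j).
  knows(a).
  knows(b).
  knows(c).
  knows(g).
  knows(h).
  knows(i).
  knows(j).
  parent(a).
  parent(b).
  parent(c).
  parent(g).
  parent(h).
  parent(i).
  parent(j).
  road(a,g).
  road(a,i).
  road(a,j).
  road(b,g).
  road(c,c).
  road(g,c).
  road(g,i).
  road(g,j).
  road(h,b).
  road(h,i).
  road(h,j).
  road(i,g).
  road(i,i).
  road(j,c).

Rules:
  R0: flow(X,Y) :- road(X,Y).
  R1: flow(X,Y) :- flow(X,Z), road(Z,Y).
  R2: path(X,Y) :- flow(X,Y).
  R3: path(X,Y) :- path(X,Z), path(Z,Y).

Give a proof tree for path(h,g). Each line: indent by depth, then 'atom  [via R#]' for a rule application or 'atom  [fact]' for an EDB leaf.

path(h,g)  [via R2]
  flow(h,g)  [via R1]
    flow(h,b)  [via R0]
      road(h,b)  [fact]
    road(b,g)  [fact]

round 1: derive flow(a,g) via R0 from road(a,g)
round 1: derive flow(a,i) via R0 from road(a,i)
round 1: derive flow(a,j) via R0 from road(a,j)
round 1: derive flow(b,g) via R0 from road(b,g)
round 1: derive flow(c,c) via R0 from road(c,c)
round 1: derive flow(g,c) via R0 from road(g,c)
round 1: derive flow(g,i) via R0 from road(g,i)
round 1: derive flow(g,j) via R0 from road(g,j)
round 1: derive flow(h,b) via R0 from road(h,b)
round 1: derive flow(h,i) via R0 from road(h,i)
round 1: derive flow(h,j) via R0 from road(h,j)
round 1: derive flow(i,g) via R0 from road(i,g)
round 1: derive flow(i,i) via R0 from road(i,i)
round 1: derive flow(j,c) via R0 from road(j,c)
round 2: derive flow(a,c) via R1 from flow(a,g), road(g,c)
round 2: derive flow(b,c) via R1 from flow(b,g), road(g,c)
round 2: derive flow(b,i) via R1 from flow(b,g), road(g,i)
round 2: derive flow(b,j) via R1 from flow(b,g), road(g,j)
round 2: derive flow(g,g) via R1 from flow(g,i), road(i,g)
round 2: derive flow(h,c) via R1 from flow(h,j), road(j,c)
round 2: derive flow(h,g) via R1 from flow(h,b), road(b,g)
round 2: derive flow(i,c) via R1 from flow(i,g), road(g,c)
round 2: derive flow(i,j) via R1 from flow(i,g), road(g,j)
round 2: derive path(a,g) via R2 from flow(a,g)
round 2: derive path(a,i) via R2 from flow(a,i)
round 2: derive path(a,j) via R2 from flow(a,j)
round 2: derive path(b,g) via R2 from flow(b,g)
round 2: derive path(c,c) via R2 from flow(c,c)
round 2: derive path(g,c) via R2 from flow(g,c)
round 2: derive path(g,i) via R2 from flow(g,i)
round 2: derive path(g,j) via R2 from flow(g,j)
round 2: derive path(h,b) via R2 from flow(h,b)
round 2: derive path(h,i) via R2 from flow(h,i)
round 2: derive path(h,j) via R2 from flow(h,j)
round 2: derive path(i,g) via R2 from flow(i,g)
round 2: derive path(i,i) via R2 from flow(i,i)
round 2: derive path(j,c) via R2 from flow(j,c)
round 3: derive path(a,c) via R2 from flow(a,c)
round 3: derive path(b,c) via R2 from flow(b,c)
round 3: derive path(b,i) via R2 from flow(b,i)
round 3: derive path(b,j) via R2 from flow(b,j)
round 3: derive path(g,g) via R2 from flow(g,g)
round 3: derive path(h,c) via R2 from flow(h,c)
round 3: derive path(h,g) via R2 from flow(h,g)
round 3: derive path(i,c) via R2 from flow(i,c)
round 3: derive path(i,j) via R2 from flow(i,j)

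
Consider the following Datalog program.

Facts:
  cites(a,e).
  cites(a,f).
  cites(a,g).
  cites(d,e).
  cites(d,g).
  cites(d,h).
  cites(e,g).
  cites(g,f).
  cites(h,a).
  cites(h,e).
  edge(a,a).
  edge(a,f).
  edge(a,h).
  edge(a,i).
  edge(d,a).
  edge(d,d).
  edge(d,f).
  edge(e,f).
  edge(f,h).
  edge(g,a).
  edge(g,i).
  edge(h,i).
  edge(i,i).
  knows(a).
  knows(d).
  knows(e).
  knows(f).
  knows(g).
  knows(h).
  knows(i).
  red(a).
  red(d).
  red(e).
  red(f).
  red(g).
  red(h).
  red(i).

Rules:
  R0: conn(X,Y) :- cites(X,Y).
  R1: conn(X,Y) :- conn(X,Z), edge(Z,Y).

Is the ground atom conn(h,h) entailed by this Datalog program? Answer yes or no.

round 1: derive conn(a,e) via R0 from cites(a,e)
round 1: derive conn(a,f) via R0 from cites(a,f)
round 1: derive conn(a,g) via R0 from cites(a,g)
round 1: derive conn(d,e) via R0 from cites(d,e)
round 1: derive conn(d,g) via R0 from cites(d,g)
round 1: derive conn(d,h) via R0 from cites(d,h)
round 1: derive conn(e,g) via R0 from cites(e,g)
round 1: derive conn(g,f) via R0 from cites(g,f)
round 1: derive conn(h,a) via R0 from cites(h,a)
round 1: derive conn(h,e) via R0 from cites(h,e)
round 2: derive conn(a,a) via R1 from conn(a,g), edge(g,a)
round 2: derive conn(a,h) via R1 from conn(a,f), edge(f,h)
round 2: derive conn(a,i) via R1 from conn(a,g), edge(g,i)
round 2: derive conn(d,a) via R1 from conn(d,g), edge(g,a)
round 2: derive conn(d,f) via R1 from conn(d,e), edge(e,f)
round 2: derive conn(d,i) via R1 from conn(d,g), edge(g,i)
round 2: derive conn(e,a) via R1 from conn(e,g), edge(g,a)
round 2: derive conn(e,i) via R1 from conn(e,g), edge(g,i)
round 2: derive conn(g,h) via R1 from conn(g,f), edge(f,h)
round 2: derive conn(h,f) via R1 from conn(h,a), edge(a,f)
round 2: derive conn(h,h) via R1 from conn(h,a), edge(a,h)
round 2: derive conn(h,i) via R1 from conn(h,a), edge(a,i)
round 3: derive conn(e,f) via R1 from conn(e,a), edge(a,f)
round 3: derive conn(e,h) via R1 from conn(e,a), edge(a,h)
round 3: derive conn(g,i) via R1 from conn(g,h), edge(h,i)

yes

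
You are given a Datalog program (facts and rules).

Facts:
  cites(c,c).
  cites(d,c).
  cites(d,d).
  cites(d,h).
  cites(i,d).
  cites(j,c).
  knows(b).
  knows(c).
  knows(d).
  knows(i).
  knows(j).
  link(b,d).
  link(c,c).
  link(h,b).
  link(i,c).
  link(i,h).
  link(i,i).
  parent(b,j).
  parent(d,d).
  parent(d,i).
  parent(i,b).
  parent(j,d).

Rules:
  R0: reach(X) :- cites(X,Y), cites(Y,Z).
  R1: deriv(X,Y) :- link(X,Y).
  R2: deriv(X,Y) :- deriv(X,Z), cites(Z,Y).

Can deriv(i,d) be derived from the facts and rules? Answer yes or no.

yes

round 1: derive deriv(b,d) via R1 from link(b,d)
round 1: derive deriv(c,c) via R1 from link(c,c)
round 1: derive deriv(h,b) via R1 from link(h,b)
round 1: derive deriv(i,c) via R1 from link(i,c)
round 1: derive deriv(i,h) via R1 from link(i,h)
round 1: derive deriv(i,i) via R1 from link(i,i)
round 2: derive deriv(b,c) via R2 from deriv(b,d), cites(d,c)
round 2: derive deriv(b,h) via R2 from deriv(b,d), cites(d,h)
round 2: derive deriv(i,d) via R2 from deriv(i,i), cites(i,d)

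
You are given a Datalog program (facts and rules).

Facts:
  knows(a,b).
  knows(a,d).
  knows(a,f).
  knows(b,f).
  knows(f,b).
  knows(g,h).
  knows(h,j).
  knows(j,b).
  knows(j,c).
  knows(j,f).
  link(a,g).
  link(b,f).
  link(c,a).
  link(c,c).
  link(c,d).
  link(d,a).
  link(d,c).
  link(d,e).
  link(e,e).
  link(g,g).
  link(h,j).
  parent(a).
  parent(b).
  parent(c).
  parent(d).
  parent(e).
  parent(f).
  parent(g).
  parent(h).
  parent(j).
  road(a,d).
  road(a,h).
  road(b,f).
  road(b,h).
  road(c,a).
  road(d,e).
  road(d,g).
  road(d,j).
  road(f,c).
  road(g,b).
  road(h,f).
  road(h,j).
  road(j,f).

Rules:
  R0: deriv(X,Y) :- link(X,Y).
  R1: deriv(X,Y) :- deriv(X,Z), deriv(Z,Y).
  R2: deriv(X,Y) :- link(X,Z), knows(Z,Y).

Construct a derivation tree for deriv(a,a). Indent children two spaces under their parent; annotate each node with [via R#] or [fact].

round 1: derive deriv(a,g) via R0 from link(a,g)
round 1: derive deriv(b,f) via R0 from link(b,f)
round 1: derive deriv(c,a) via R0 from link(c,a)
round 1: derive deriv(c,c) via R0 from link(c,c)
round 1: derive deriv(c,d) via R0 from link(c,d)
round 1: derive deriv(d,a) via R0 from link(d,a)
round 1: derive deriv(d,c) via R0 from link(d,c)
round 1: derive deriv(d,e) via R0 from link(d,e)
round 1: derive deriv(e,e) via R0 from link(e,e)
round 1: derive deriv(g,g) via R0 from link(g,g)
round 1: derive deriv(h,j) via R0 from link(h,j)
round 1: derive deriv(a,h) via R2 from link(a,g), knows(g,h)
round 1: derive deriv(b,b) via R2 from link(b,f), knows(f,b)
round 1: derive deriv(c,b) via R2 from link(c,a), knows(a,b)
round 1: derive deriv(c,f) via R2 from link(c,a), knows(a,f)
round 1: derive deriv(d,b) via R2 from link(d,a), knows(a,b)
round 1: derive deriv(d,d) via R2 from link(d,a), knows(a,d)
round 1: derive deriv(d,f) via R2 from link(d,a), knows(a,f)
round 1: derive deriv(g,h) via R2 from link(g,g), knows(g,h)
round 1: derive deriv(h,b) via R2 from link(h,j), knows(j,b)
round 1: derive deriv(h,c) via R2 from link(h,j), knows(j,c)
round 1: derive deriv(h,f) via R2 from link(h,j), knows(j,f)
round 2: derive deriv(a,b) via R1 from deriv(a,h), deriv(h,b)
round 2: derive deriv(a,c) via R1 from deriv(a,h), deriv(h,c)
round 2: derive deriv(a,f) via R1 from deriv(a,h), deriv(h,f)
round 2: derive deriv(a,j) via R1 from deriv(a,h), deriv(h,j)
round 2: derive deriv(c,e) via R1 from deriv(c,d), deriv(d,e)
round 2: derive deriv(c,g) via R1 from deriv(c,a), deriv(a,g)
round 2: derive deriv(c,h) via R1 from deriv(c,a), deriv(a,h)
round 2: derive deriv(d,g) via R1 from deriv(d,a), deriv(a,g)
round 2: derive deriv(d,h) via R1 from deriv(d,a), deriv(a,h)
round 2: derive deriv(g,b) via R1 from deriv(g,h), deriv(h,b)
round 2: derive deriv(g,c) via R1 from deriv(g,h), deriv(h,c)
round 2: derive deriv(g,f) via R1 from deriv(g,h), deriv(h,f)
round 2: derive deriv(g,j) via R1 from deriv(g,h), deriv(h,j)
round 2: derive deriv(h,a) via R1 from deriv(h,c), deriv(c,a)
round 2: derive deriv(h,d) via R1 from deriv(h,c), deriv(c,d)
round 3: derive deriv(a,a) via R1 from deriv(a,c), deriv(c,a)
round 3: derive deriv(a,d) via R1 from deriv(a,c), deriv(c,d)
round 3: derive deriv(a,e) via R1 from deriv(a,c), deriv(c,e)
round 3: derive deriv(c,j) via R1 from deriv(c,a), deriv(a,j)
round 3: derive deriv(d,j) via R1 from deriv(d,a), deriv(a,j)
round 3: derive deriv(g,a) via R1 from deriv(g,c), deriv(c,a)
round 3: derive deriv(g,d) via R1 from deriv(g,c), deriv(c,d)
round 3: derive deriv(g,e) via R1 from deriv(g,c), deriv(c,e)
round 3: derive deriv(h,e) via R1 from deriv(h,c), deriv(c,e)
round 3: derive deriv(h,g) via R1 from deriv(h,a), deriv(a,g)
round 3: derive deriv(h,h) via R1 from deriv(h,a), deriv(a,h)

deriv(a,a)  [via R1]
  deriv(a,c)  [via R1]
    deriv(a,h)  [via R2]
      link(a,g)  [fact]
      knows(g,h)  [fact]
    deriv(h,c)  [via R2]
      link(h,j)  [fact]
      knows(j,c)  [fact]
  deriv(c,a)  [via R0]
    link(c,a)  [fact]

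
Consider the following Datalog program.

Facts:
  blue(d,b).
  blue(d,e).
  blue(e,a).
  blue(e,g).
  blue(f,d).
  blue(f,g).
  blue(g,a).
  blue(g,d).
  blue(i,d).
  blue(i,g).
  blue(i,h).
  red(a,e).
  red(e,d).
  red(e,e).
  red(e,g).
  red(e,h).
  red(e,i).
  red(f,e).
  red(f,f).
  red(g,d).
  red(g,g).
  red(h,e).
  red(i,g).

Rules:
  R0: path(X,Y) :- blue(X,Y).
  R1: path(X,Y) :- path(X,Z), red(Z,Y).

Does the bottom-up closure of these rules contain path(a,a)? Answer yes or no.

round 1: derive path(d,b) via R0 from blue(d,b)
round 1: derive path(d,e) via R0 from blue(d,e)
round 1: derive path(e,a) via R0 from blue(e,a)
round 1: derive path(e,g) via R0 from blue(e,g)
round 1: derive path(f,d) via R0 from blue(f,d)
round 1: derive path(f,g) via R0 from blue(f,g)
round 1: derive path(g,a) via R0 from blue(g,a)
round 1: derive path(g,d) via R0 from blue(g,d)
round 1: derive path(i,d) via R0 from blue(i,d)
round 1: derive path(i,g) via R0 from blue(i,g)
round 1: derive path(i,h) via R0 from blue(i,h)
round 2: derive path(d,d) via R1 from path(d,e), red(e,d)
round 2: derive path(d,g) via R1 from path(d,e), red(e,g)
round 2: derive path(d,h) via R1 from path(d,e), red(e,h)
round 2: derive path(d,i) via R1 from path(d,e), red(e,i)
round 2: derive path(e,d) via R1 from path(e,g), red(g,d)
round 2: derive path(e,e) via R1 from path(e,a), red(a,e)
round 2: derive path(g,e) via R1 from path(g,a), red(a,e)
round 2: derive path(i,e) via R1 from path(i,h), red(h,e)
round 3: derive path(e,h) via R1 from path(e,e), red(e,h)
round 3: derive path(e,i) via R1 from path(e,e), red(e,i)
round 3: derive path(g,g) via R1 from path(g,e), red(e,g)
round 3: derive path(g,h) via R1 from path(g,e), red(e,h)
round 3: derive path(g,i) via R1 from path(g,e), red(e,i)
round 3: derive path(i,i) via R1 from path(i,e), red(e,i)

no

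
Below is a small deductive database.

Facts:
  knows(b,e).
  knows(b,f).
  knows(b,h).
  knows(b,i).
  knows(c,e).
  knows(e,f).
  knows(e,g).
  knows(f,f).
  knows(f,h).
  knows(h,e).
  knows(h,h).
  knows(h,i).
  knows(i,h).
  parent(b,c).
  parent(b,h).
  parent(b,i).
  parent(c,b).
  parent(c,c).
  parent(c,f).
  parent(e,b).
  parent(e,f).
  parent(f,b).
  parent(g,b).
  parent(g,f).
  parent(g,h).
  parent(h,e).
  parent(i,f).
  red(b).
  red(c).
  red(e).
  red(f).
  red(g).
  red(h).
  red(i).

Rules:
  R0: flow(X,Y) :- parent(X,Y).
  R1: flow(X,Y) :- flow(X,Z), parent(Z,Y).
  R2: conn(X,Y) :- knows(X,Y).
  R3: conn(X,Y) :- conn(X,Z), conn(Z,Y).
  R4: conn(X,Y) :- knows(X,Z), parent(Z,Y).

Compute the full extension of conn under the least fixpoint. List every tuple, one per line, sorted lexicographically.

conn(b,b)
conn(b,e)
conn(b,f)
conn(b,g)
conn(b,h)
conn(b,i)
conn(c,b)
conn(c,e)
conn(c,f)
conn(c,g)
conn(c,h)
conn(c,i)
conn(e,b)
conn(e,e)
conn(e,f)
conn(e,g)
conn(e,h)
conn(e,i)
conn(f,b)
conn(f,e)
conn(f,f)
conn(f,g)
conn(f,h)
conn(f,i)
conn(h,b)
conn(h,e)
conn(h,f)
conn(h,g)
conn(h,h)
conn(h,i)
conn(i,b)
conn(i,e)
conn(i,f)
conn(i,g)
conn(i,h)
conn(i,i)

round 1: derive conn(b,e) via R2 from knows(b,e)
round 1: derive conn(b,f) via R2 from knows(b,f)
round 1: derive conn(b,h) via R2 from knows(b,h)
round 1: derive conn(b,i) via R2 from knows(b,i)
round 1: derive conn(c,e) via R2 from knows(c,e)
round 1: derive conn(e,f) via R2 from knows(e,f)
round 1: derive conn(e,g) via R2 from knows(e,g)
round 1: derive conn(f,f) via R2 from knows(f,f)
round 1: derive conn(f,h) via R2 from knows(f,h)
round 1: derive conn(h,e) via R2 from knows(h,e)
round 1: derive conn(h,h) via R2 from knows(h,h)
round 1: derive conn(h,i) via R2 from knows(h,i)
round 1: derive conn(i,h) via R2 from knows(i,h)
round 1: derive conn(b,b) via R4 from knows(b,e), parent(e,b)
round 1: derive conn(c,b) via R4 from knows(c,e), parent(e,b)
round 1: derive conn(c,f) via R4 from knows(c,e), parent(e,f)
round 1: derive conn(e,b) via R4 from knows(e,f), parent(f,b)
round 1: derive conn(e,h) via R4 from knows(e,g), parent(g,h)
round 1: derive conn(f,b) via R4 from knows(f,f), parent(f,b)
round 1: derive conn(f,e) via R4 from knows(f,h), parent(h,e)
round 1: derive conn(h,b) via R4 from knows(h,e), parent(e,b)
round 1: derive conn(h,f) via R4 from knows(h,e), parent(e,f)
round 1: derive conn(i,e) via R4 from knows(i,h), parent(h,e)
round 2: derive conn(b,g) via R3 from conn(b,e), conn(e,g)
round 2: derive conn(c,g) via R3 from conn(c,e), conn(e,g)
round 2: derive conn(c,h) via R3 from conn(c,b), conn(b,h)
round 2: derive conn(c,i) via R3 from conn(c,b), conn(b,i)
round 2: derive conn(e,e) via R3 from conn(e,b), conn(b,e)
round 2: derive conn(e,i) via R3 from conn(e,b), conn(b,i)
round 2: derive conn(f,g) via R3 from conn(f,e), conn(e,g)
round 2: derive conn(f,i) via R3 from conn(f,b), conn(b,i)
round 2: derive conn(h,g) via R3 from conn(h,e), conn(e,g)
round 2: derive conn(i,b) via R3 from conn(i,e), conn(e,b)
round 2: derive conn(i,f) via R3 from conn(i,e), conn(e,f)
round 2: derive conn(i,g) via R3 from conn(i,e), conn(e,g)
round 2: derive conn(i,i) via R3 from conn(i,h), conn(h,i)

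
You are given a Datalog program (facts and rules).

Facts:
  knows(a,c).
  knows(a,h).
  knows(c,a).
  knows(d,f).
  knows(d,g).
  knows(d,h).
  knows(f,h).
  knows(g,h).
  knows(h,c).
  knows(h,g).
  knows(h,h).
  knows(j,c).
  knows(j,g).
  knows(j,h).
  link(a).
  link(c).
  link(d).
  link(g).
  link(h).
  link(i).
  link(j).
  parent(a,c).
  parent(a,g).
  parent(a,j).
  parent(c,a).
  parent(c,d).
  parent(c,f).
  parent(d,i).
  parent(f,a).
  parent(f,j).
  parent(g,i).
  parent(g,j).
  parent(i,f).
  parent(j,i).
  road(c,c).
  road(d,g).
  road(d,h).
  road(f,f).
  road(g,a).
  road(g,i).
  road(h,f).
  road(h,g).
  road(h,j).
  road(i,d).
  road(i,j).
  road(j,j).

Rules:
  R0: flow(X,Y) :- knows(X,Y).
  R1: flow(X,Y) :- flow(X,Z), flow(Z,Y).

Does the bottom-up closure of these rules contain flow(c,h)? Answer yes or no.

round 1: derive flow(a,c) via R0 from knows(a,c)
round 1: derive flow(a,h) via R0 from knows(a,h)
round 1: derive flow(c,a) via R0 from knows(c,a)
round 1: derive flow(d,f) via R0 from knows(d,f)
round 1: derive flow(d,g) via R0 from knows(d,g)
round 1: derive flow(d,h) via R0 from knows(d,h)
round 1: derive flow(f,h) via R0 from knows(f,h)
round 1: derive flow(g,h) via R0 from knows(g,h)
round 1: derive flow(h,c) via R0 from knows(h,c)
round 1: derive flow(h,g) via R0 from knows(h,g)
round 1: derive flow(h,h) via R0 from knows(h,h)
round 1: derive flow(j,c) via R0 from knows(j,c)
round 1: derive flow(j,g) via R0 from knows(j,g)
round 1: derive flow(j,h) via R0 from knows(j,h)
round 2: derive flow(a,a) via R1 from flow(a,c), flow(c,a)
round 2: derive flow(a,g) via R1 from flow(a,h), flow(h,g)
round 2: derive flow(c,c) via R1 from flow(c,a), flow(a,c)
round 2: derive flow(c,h) via R1 from flow(c,a), flow(a,h)
round 2: derive flow(d,c) via R1 from flow(d,h), flow(h,c)
round 2: derive flow(f,c) via R1 from flow(f,h), flow(h,c)
round 2: derive flow(f,g) via R1 from flow(f,h), flow(h,g)
round 2: derive flow(g,c) via R1 from flow(g,h), flow(h,c)
round 2: derive flow(g,g) via R1 from flow(g,h), flow(h,g)
round 2: derive flow(h,a) via R1 from flow(h,c), flow(c,a)
round 2: derive flow(j,a) via R1 from flow(j,c), flow(c,a)
round 3: derive flow(c,g) via R1 from flow(c,a), flow(a,g)
round 3: derive flow(d,a) via R1 from flow(d,c), flow(c,a)
round 3: derive flow(f,a) via R1 from flow(f,c), flow(c,a)
round 3: derive flow(g,a) via R1 from flow(g,c), flow(c,a)

yes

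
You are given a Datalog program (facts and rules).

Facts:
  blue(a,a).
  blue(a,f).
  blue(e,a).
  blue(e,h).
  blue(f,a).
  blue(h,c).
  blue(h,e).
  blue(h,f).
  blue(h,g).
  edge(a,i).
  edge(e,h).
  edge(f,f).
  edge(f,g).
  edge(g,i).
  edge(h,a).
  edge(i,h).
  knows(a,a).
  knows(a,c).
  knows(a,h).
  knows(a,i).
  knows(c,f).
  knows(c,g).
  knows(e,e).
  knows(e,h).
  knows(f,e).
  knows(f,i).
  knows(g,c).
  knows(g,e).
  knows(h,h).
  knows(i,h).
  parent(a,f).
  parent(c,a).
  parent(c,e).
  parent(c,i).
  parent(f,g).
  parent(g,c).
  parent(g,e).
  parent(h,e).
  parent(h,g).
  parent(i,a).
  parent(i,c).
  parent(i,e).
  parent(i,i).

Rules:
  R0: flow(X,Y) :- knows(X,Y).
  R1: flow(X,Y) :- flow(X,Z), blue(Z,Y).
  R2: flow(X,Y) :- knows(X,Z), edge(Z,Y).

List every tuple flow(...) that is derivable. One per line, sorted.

flow(a,a)
flow(a,c)
flow(a,e)
flow(a,f)
flow(a,g)
flow(a,h)
flow(a,i)
flow(c,a)
flow(c,f)
flow(c,g)
flow(c,i)
flow(e,a)
flow(e,c)
flow(e,e)
flow(e,f)
flow(e,g)
flow(e,h)
flow(f,a)
flow(f,c)
flow(f,e)
flow(f,f)
flow(f,g)
flow(f,h)
flow(f,i)
flow(g,a)
flow(g,c)
flow(g,e)
flow(g,f)
flow(g,g)
flow(g,h)
flow(h,a)
flow(h,c)
flow(h,e)
flow(h,f)
flow(h,g)
flow(h,h)
flow(i,a)
flow(i,c)
flow(i,e)
flow(i,f)
flow(i,g)
flow(i,h)

round 1: derive flow(a,a) via R0 from knows(a,a)
round 1: derive flow(a,c) via R0 from knows(a,c)
round 1: derive flow(a,h) via R0 from knows(a,h)
round 1: derive flow(a,i) via R0 from knows(a,i)
round 1: derive flow(c,f) via R0 from knows(c,f)
round 1: derive flow(c,g) via R0 from knows(c,g)
round 1: derive flow(e,e) via R0 from knows(e,e)
round 1: derive flow(e,h) via R0 from knows(e,h)
round 1: derive flow(f,e) via R0 from knows(f,e)
round 1: derive flow(f,i) via R0 from knows(f,i)
round 1: derive flow(g,c) via R0 from knows(g,c)
round 1: derive flow(g,e) via R0 from knows(g,e)
round 1: derive flow(h,h) via R0 from knows(h,h)
round 1: derive flow(i,h) via R0 from knows(i,h)
round 1: derive flow(c,i) via R2 from knows(c,g), edge(g,i)
round 1: derive flow(e,a) via R2 from knows(e,h), edge(h,a)
round 1: derive flow(f,h) via R2 from knows(f,e), edge(e,h)
round 1: derive flow(g,h) via R2 from knows(g,e), edge(e,h)
round 1: derive flow(h,a) via R2 from knows(h,h), edge(h,a)
round 1: derive flow(i,a) via R2 from knows(i,h), edge(h,a)
round 2: derive flow(a,e) via R1 from flow(a,h), blue(h,e)
round 2: derive flow(a,f) via R1 from flow(a,a), blue(a,f)
round 2: derive flow(a,g) via R1 from flow(a,h), blue(h,g)
round 2: derive flow(c,a) via R1 from flow(c,f), blue(f,a)
round 2: derive flow(e,c) via R1 from flow(e,h), blue(h,c)
round 2: derive flow(e,f) via R1 from flow(e,a), blue(a,f)
round 2: derive flow(e,g) via R1 from flow(e,h), blue(h,g)
round 2: derive flow(f,a) via R1 from flow(f,e), blue(e,a)
round 2: derive flow(f,c) via R1 from flow(f,h), blue(h,c)
round 2: derive flow(f,f) via R1 from flow(f,h), blue(h,f)
round 2: derive flow(f,g) via R1 from flow(f,h), blue(h,g)
round 2: derive flow(g,a) via R1 from flow(g,e), blue(e,a)
round 2: derive flow(g,f) via R1 from flow(g,h), blue(h,f)
round 2: derive flow(g,g) via R1 from flow(g,h), blue(h,g)
round 2: derive flow(h,c) via R1 from flow(h,h), blue(h,c)
round 2: derive flow(h,e) via R1 from flow(h,h), blue(h,e)
round 2: derive flow(h,f) via R1 from flow(h,a), blue(a,f)
round 2: derive flow(h,g) via R1 from flow(h,h), blue(h,g)
round 2: derive flow(i,c) via R1 from flow(i,h), blue(h,c)
round 2: derive flow(i,e) via R1 from flow(i,h), blue(h,e)
round 2: derive flow(i,f) via R1 from flow(i,a), blue(a,f)
round 2: derive flow(i,g) via R1 from flow(i,h), blue(h,g)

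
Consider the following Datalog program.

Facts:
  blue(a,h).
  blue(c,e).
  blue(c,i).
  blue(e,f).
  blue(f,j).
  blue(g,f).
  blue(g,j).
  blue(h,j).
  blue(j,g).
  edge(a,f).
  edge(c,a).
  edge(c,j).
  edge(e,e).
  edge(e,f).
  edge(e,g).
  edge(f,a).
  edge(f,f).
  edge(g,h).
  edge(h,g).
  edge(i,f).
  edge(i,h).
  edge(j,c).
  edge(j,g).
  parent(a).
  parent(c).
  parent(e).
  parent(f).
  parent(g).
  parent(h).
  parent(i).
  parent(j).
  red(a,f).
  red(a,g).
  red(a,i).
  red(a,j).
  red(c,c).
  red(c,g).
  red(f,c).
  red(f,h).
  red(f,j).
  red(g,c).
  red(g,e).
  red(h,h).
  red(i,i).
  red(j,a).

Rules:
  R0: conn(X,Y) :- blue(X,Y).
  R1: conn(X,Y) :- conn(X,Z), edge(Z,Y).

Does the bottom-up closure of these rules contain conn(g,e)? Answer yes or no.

round 1: derive conn(a,h) via R0 from blue(a,h)
round 1: derive conn(c,e) via R0 from blue(c,e)
round 1: derive conn(c,i) via R0 from blue(c,i)
round 1: derive conn(e,f) via R0 from blue(e,f)
round 1: derive conn(f,j) via R0 from blue(f,j)
round 1: derive conn(g,f) via R0 from blue(g,f)
round 1: derive conn(g,j) via R0 from blue(g,j)
round 1: derive conn(h,j) via R0 from blue(h,j)
round 1: derive conn(j,g) via R0 from blue(j,g)
round 2: derive conn(a,g) via R1 from conn(a,h), edge(h,g)
round 2: derive conn(c,f) via R1 from conn(c,e), edge(e,f)
round 2: derive conn(c,g) via R1 from conn(c,e), edge(e,g)
round 2: derive conn(c,h) via R1 from conn(c,i), edge(i,h)
round 2: derive conn(e,a) via R1 from conn(e,f), edge(f,a)
round 2: derive conn(f,c) via R1 from conn(f,j), edge(j,c)
round 2: derive conn(f,g) via R1 from conn(f,j), edge(j,g)
round 2: derive conn(g,a) via R1 from conn(g,f), edge(f,a)
round 2: derive conn(g,c) via R1 from conn(g,j), edge(j,c)
round 2: derive conn(g,g) via R1 from conn(g,j), edge(j,g)
round 2: derive conn(h,c) via R1 from conn(h,j), edge(j,c)
round 2: derive conn(h,g) via R1 from conn(h,j), edge(j,g)
round 2: derive conn(j,h) via R1 from conn(j,g), edge(g,h)
round 3: derive conn(c,a) via R1 from conn(c,f), edge(f,a)
round 3: derive conn(f,a) via R1 from conn(f,c), edge(c,a)
round 3: derive conn(f,h) via R1 from conn(f,g), edge(g,h)
round 3: derive conn(g,h) via R1 from conn(g,g), edge(g,h)
round 3: derive conn(h,a) via R1 from conn(h,c), edge(c,a)
round 3: derive conn(h,h) via R1 from conn(h,g), edge(g,h)
round 4: derive conn(f,f) via R1 from conn(f,a), edge(a,f)
round 4: derive conn(h,f) via R1 from conn(h,a), edge(a,f)

no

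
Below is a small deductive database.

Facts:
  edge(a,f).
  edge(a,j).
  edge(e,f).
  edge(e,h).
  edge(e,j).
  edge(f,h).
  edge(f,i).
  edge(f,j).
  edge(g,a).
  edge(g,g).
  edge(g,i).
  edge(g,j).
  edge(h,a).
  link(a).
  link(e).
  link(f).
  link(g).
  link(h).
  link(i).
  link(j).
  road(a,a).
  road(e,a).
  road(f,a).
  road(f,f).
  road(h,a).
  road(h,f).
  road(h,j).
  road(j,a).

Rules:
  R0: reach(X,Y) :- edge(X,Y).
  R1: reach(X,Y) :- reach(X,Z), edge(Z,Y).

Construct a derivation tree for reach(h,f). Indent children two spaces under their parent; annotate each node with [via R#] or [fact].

round 1: derive reach(a,f) via R0 from edge(a,f)
round 1: derive reach(a,j) via R0 from edge(a,j)
round 1: derive reach(e,f) via R0 from edge(e,f)
round 1: derive reach(e,h) via R0 from edge(e,h)
round 1: derive reach(e,j) via R0 from edge(e,j)
round 1: derive reach(f,h) via R0 from edge(f,h)
round 1: derive reach(f,i) via R0 from edge(f,i)
round 1: derive reach(f,j) via R0 from edge(f,j)
round 1: derive reach(g,a) via R0 from edge(g,a)
round 1: derive reach(g,g) via R0 from edge(g,g)
round 1: derive reach(g,i) via R0 from edge(g,i)
round 1: derive reach(g,j) via R0 from edge(g,j)
round 1: derive reach(h,a) via R0 from edge(h,a)
round 2: derive reach(a,h) via R1 from reach(a,f), edge(f,h)
round 2: derive reach(a,i) via R1 from reach(a,f), edge(f,i)
round 2: derive reach(e,a) via R1 from reach(e,h), edge(h,a)
round 2: derive reach(e,i) via R1 from reach(e,f), edge(f,i)
round 2: derive reach(f,a) via R1 from reach(f,h), edge(h,a)
round 2: derive reach(g,f) via R1 from reach(g,a), edge(a,f)
round 2: derive reach(h,f) via R1 from reach(h,a), edge(a,f)
round 2: derive reach(h,j) via R1 from reach(h,a), edge(a,j)
round 3: derive reach(a,a) via R1 from reach(a,h), edge(h,a)
round 3: derive reach(f,f) via R1 from reach(f,a), edge(a,f)
round 3: derive reach(g,h) via R1 from reach(g,f), edge(f,h)
round 3: derive reach(h,h) via R1 from reach(h,f), edge(f,h)
round 3: derive reach(h,i) via R1 from reach(h,f), edge(f,i)

reach(h,f)  [via R1]
  reach(h,a)  [via R0]
    edge(h,a)  [fact]
  edge(a,f)  [fact]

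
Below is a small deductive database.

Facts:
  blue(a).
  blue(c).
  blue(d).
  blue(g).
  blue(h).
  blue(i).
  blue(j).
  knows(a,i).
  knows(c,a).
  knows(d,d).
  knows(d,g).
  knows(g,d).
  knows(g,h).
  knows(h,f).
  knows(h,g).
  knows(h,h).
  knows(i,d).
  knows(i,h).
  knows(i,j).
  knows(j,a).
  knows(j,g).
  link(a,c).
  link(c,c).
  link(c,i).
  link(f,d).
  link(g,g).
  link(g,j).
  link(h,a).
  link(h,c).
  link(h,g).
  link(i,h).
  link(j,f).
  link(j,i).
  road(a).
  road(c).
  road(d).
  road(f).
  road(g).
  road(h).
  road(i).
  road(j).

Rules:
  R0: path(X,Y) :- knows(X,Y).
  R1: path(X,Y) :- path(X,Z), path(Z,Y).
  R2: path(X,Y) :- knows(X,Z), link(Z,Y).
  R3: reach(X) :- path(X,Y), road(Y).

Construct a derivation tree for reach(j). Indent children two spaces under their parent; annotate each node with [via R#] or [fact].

reach(j)  [via R3]
  path(j,a)  [via R0]
    knows(j,a)  [fact]
  road(a)  [fact]

round 1: derive path(a,i) via R0 from knows(a,i)
round 1: derive path(c,a) via R0 from knows(c,a)
round 1: derive path(d,d) via R0 from knows(d,d)
round 1: derive path(d,g) via R0 from knows(d,g)
round 1: derive path(g,d) via R0 from knows(g,d)
round 1: derive path(g,h) via R0 from knows(g,h)
round 1: derive path(h,f) via R0 from knows(h,f)
round 1: derive path(h,g) via R0 from knows(h,g)
round 1: derive path(h,h) via R0 from knows(h,h)
round 1: derive path(i,d) via R0 from knows(i,d)
round 1: derive path(i,h) via R0 from knows(i,h)
round 1: derive path(i,j) via R0 from knows(i,j)
round 1: derive path(j,a) via R0 from knows(j,a)
round 1: derive path(j,g) via R0 from knows(j,g)
round 1: derive path(a,h) via R2 from knows(a,i), link(i,h)
round 1: derive path(c,c) via R2 from knows(c,a), link(a,c)
round 1: derive path(d,j) via R2 from knows(d,g), link(g,j)
round 1: derive path(g,a) via R2 from knows(g,h), link(h,a)
round 1: derive path(g,c) via R2 from knows(g,h), link(h,c)
round 1: derive path(g,g) via R2 from knows(g,h), link(h,g)
round 1: derive path(h,a) via R2 from knows(h,h), link(h,a)
round 1: derive path(h,c) via R2 from knows(h,h), link(h,c)
round 1: derive path(h,d) via R2 from knows(h,f), link(f,d)
round 1: derive path(h,j) via R2 from knows(h,g), link(g,j)
round 1: derive path(i,a) via R2 from knows(i,h), link(h,a)
round 1: derive path(i,c) via R2 from knows(i,h), link(h,c)
round 1: derive path(i,f) via R2 from knows(i,j), link(j,f)
round 1: derive path(i,g) via R2 from knows(i,h), link(h,g)
round 1: derive path(i,i) via R2 from knows(i,j), link(j,i)
round 1: derive path(j,c) via R2 from knows(j,a), link(a,c)
round 1: derive path(j,j) via R2 from knows(j,g), link(g,j)
round 2: derive path(a,a) via R1 from path(a,h), path(h,a)
round 2: derive path(a,c) via R1 from path(a,h), path(h,c)
round 2: derive path(a,d) via R1 from path(a,h), path(h,d)
round 2: derive path(a,f) via R1 from path(a,h), path(h,f)
round 2: derive path(a,g) via R1 from path(a,h), path(h,g)
round 2: derive path(a,j) via R1 from path(a,h), path(h,j)
round 2: derive path(c,h) via R1 from path(c,a), path(a,h)
round 2: derive path(c,i) via R1 from path(c,a), path(a,i)
round 2: derive path(d,a) via R1 from path(d,g), path(g,a)
round 2: derive path(d,c) via R1 from path(d,g), path(g,c)
round 2: derive path(d,h) via R1 from path(d,g), path(g,h)
round 2: derive path(g,f) via R1 from path(g,h), path(h,f)
round 2: derive path(g,i) via R1 from path(g,a), path(a,i)
round 2: derive path(g,j) via R1 from path(g,d), path(d,j)
round 2: derive path(h,i) via R1 from path(h,a), path(a,i)
round 2: derive path(j,d) via R1 from path(j,g), path(g,d)
round 2: derive path(j,h) via R1 from path(j,a), path(a,h)
round 2: derive path(j,i) via R1 from path(j,a), path(a,i)
round 2: derive reach(a) via R3 from path(a,h), road(h)
round 2: derive reach(c) via R3 from path(c,a), road(a)
round 2: derive reach(d) via R3 from path(d,d), road(d)
round 2: derive reach(g) via R3 from path(g,a), road(a)
round 2: derive reach(h) via R3 from path(h,a), road(a)
round 2: derive reach(i) via R3 from path(i,a), road(a)
round 2: derive reach(j) via R3 from path(j,a), road(a)
round 3: derive path(c,d) via R1 from path(c,a), path(a,d)
round 3: derive path(c,f) via R1 from path(c,a), path(a,f)
round 3: derive path(c,g) via R1 from path(c,a), path(a,g)
round 3: derive path(c,j) via R1 from path(c,a), path(a,j)
round 3: derive path(d,f) via R1 from path(d,a), path(a,f)
round 3: derive path(d,i) via R1 from path(d,a), path(a,i)
round 3: derive path(j,f) via R1 from path(j,a), path(a,f)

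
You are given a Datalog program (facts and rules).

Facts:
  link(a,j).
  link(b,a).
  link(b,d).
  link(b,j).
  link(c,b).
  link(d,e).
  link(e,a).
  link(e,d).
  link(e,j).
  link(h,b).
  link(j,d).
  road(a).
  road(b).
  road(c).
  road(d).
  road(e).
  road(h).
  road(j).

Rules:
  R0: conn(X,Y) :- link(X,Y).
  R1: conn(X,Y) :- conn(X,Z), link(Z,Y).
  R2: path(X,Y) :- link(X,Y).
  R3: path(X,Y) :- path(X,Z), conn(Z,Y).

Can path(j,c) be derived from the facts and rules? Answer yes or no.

no

round 1: derive conn(a,j) via R0 from link(a,j)
round 1: derive conn(b,a) via R0 from link(b,a)
round 1: derive conn(b,d) via R0 from link(b,d)
round 1: derive conn(b,j) via R0 from link(b,j)
round 1: derive conn(c,b) via R0 from link(c,b)
round 1: derive conn(d,e) via R0 from link(d,e)
round 1: derive conn(e,a) via R0 from link(e,a)
round 1: derive conn(e,d) via R0 from link(e,d)
round 1: derive conn(e,j) via R0 from link(e,j)
round 1: derive conn(h,b) via R0 from link(h,b)
round 1: derive conn(j,d) via R0 from link(j,d)
round 1: derive path(a,j) via R2 from link(a,j)
round 1: derive path(b,a) via R2 from link(b,a)
round 1: derive path(b,d) via R2 from link(b,d)
round 1: derive path(b,j) via R2 from link(b,j)
round 1: derive path(c,b) via R2 from link(c,b)
round 1: derive path(d,e) via R2 from link(d,e)
round 1: derive path(e,a) via R2 from link(e,a)
round 1: derive path(e,d) via R2 from link(e,d)
round 1: derive path(e,j) via R2 from link(e,j)
round 1: derive path(h,b) via R2 from link(h,b)
round 1: derive path(j,d) via R2 from link(j,d)
round 2: derive conn(a,d) via R1 from conn(a,j), link(j,d)
round 2: derive conn(b,e) via R1 from conn(b,d), link(d,e)
round 2: derive conn(c,a) via R1 from conn(c,b), link(b,a)
round 2: derive conn(c,d) via R1 from conn(c,b), link(b,d)
round 2: derive conn(c,j) via R1 from conn(c,b), link(b,j)
round 2: derive conn(d,a) via R1 from conn(d,e), link(e,a)
round 2: derive conn(d,d) via R1 from conn(d,e), link(e,d)
round 2: derive conn(d,j) via R1 from conn(d,e), link(e,j)
round 2: derive conn(e,e) via R1 from conn(e,d), link(d,e)
round 2: derive conn(h,a) via R1 from conn(h,b), link(b,a)
round 2: derive conn(h,d) via R1 from conn(h,b), link(b,d)
round 2: derive conn(h,j) via R1 from conn(h,b), link(b,j)
round 2: derive conn(j,e) via R1 from conn(j,d), link(d,e)
round 2: derive path(a,d) via R3 from path(a,j), conn(j,d)
round 2: derive path(b,e) via R3 from path(b,d), conn(d,e)
round 2: derive path(c,a) via R3 from path(c,b), conn(b,a)
round 2: derive path(c,d) via R3 from path(c,b), conn(b,d)
round 2: derive path(c,j) via R3 from path(c,b), conn(b,j)
round 2: derive path(d,a) via R3 from path(d,e), conn(e,a)
round 2: derive path(d,d) via R3 from path(d,e), conn(e,d)
round 2: derive path(d,j) via R3 from path(d,e), conn(e,j)
round 2: derive path(e,e) via R3 from path(e,d), conn(d,e)
round 2: derive path(h,a) via R3 from path(h,b), conn(b,a)
round 2: derive path(h,d) via R3 from path(h,b), conn(b,d)
round 2: derive path(h,j) via R3 from path(h,b), conn(b,j)
round 2: derive path(j,e) via R3 from path(j,d), conn(d,e)
round 3: derive conn(a,e) via R1 from conn(a,d), link(d,e)
round 3: derive conn(c,e) via R1 from conn(c,d), link(d,e)
round 3: derive conn(h,e) via R1 from conn(h,d), link(d,e)
round 3: derive conn(j,a) via R1 from conn(j,e), link(e,a)
round 3: derive conn(j,j) via R1 from conn(j,e), link(e,j)
round 3: derive path(a,a) via R3 from path(a,d), conn(d,a)
round 3: derive path(a,e) via R3 from path(a,d), conn(d,e)
round 3: derive path(c,e) via R3 from path(c,b), conn(b,e)
round 3: derive path(h,e) via R3 from path(h,b), conn(b,e)
round 3: derive path(j,a) via R3 from path(j,d), conn(d,a)
round 3: derive path(j,j) via R3 from path(j,d), conn(d,j)
round 4: derive conn(a,a) via R1 from conn(a,e), link(e,a)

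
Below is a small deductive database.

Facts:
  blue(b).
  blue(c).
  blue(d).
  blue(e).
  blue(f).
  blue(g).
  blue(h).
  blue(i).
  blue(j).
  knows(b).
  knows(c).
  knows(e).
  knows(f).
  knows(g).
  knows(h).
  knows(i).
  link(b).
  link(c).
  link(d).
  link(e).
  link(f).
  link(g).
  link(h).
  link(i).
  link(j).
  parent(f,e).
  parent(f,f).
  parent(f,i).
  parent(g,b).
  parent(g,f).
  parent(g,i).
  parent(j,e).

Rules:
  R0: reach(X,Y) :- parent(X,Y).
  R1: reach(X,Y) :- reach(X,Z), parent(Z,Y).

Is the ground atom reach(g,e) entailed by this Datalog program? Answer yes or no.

round 1: derive reach(f,e) via R0 from parent(f,e)
round 1: derive reach(f,f) via R0 from parent(f,f)
round 1: derive reach(f,i) via R0 from parent(f,i)
round 1: derive reach(g,b) via R0 from parent(g,b)
round 1: derive reach(g,f) via R0 from parent(g,f)
round 1: derive reach(g,i) via R0 from parent(g,i)
round 1: derive reach(j,e) via R0 from parent(j,e)
round 2: derive reach(g,e) via R1 from reach(g,f), parent(f,e)

yes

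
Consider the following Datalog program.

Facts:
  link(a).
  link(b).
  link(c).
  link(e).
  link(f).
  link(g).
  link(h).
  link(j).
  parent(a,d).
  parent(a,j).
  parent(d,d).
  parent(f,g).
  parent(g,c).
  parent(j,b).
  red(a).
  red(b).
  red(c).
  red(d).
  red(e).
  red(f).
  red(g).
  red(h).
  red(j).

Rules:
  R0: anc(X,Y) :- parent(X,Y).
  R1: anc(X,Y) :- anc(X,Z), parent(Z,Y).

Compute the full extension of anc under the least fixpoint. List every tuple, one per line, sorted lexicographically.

round 1: derive anc(a,d) via R0 from parent(a,d)
round 1: derive anc(a,j) via R0 from parent(a,j)
round 1: derive anc(d,d) via R0 from parent(d,d)
round 1: derive anc(f,g) via R0 from parent(f,g)
round 1: derive anc(g,c) via R0 from parent(g,c)
round 1: derive anc(j,b) via R0 from parent(j,b)
round 2: derive anc(a,b) via R1 from anc(a,j), parent(j,b)
round 2: derive anc(f,c) via R1 from anc(f,g), parent(g,c)

anc(a,b)
anc(a,d)
anc(a,j)
anc(d,d)
anc(f,c)
anc(f,g)
anc(g,c)
anc(j,b)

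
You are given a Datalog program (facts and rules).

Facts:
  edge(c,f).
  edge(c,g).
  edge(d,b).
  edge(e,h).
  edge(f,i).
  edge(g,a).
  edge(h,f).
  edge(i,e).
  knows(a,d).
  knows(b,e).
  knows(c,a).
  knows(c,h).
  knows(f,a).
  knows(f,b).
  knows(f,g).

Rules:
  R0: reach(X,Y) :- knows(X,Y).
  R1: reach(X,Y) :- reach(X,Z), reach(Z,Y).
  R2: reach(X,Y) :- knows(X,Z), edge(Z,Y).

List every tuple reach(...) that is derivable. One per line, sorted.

reach(a,b)
reach(a,d)
reach(a,e)
reach(a,h)
reach(b,e)
reach(b,h)
reach(c,a)
reach(c,b)
reach(c,d)
reach(c,e)
reach(c,f)
reach(c,g)
reach(c,h)
reach(f,a)
reach(f,b)
reach(f,d)
reach(f,e)
reach(f,g)
reach(f,h)

round 1: derive reach(a,d) via R0 from knows(a,d)
round 1: derive reach(b,e) via R0 from knows(b,e)
round 1: derive reach(c,a) via R0 from knows(c,a)
round 1: derive reach(c,h) via R0 from knows(c,h)
round 1: derive reach(f,a) via R0 from knows(f,a)
round 1: derive reach(f,b) via R0 from knows(f,b)
round 1: derive reach(f,g) via R0 from knows(f,g)
round 1: derive reach(a,b) via R2 from knows(a,d), edge(d,b)
round 1: derive reach(b,h) via R2 from knows(b,e), edge(e,h)
round 1: derive reach(c,f) via R2 from knows(c,h), edge(h,f)
round 2: derive reach(a,e) via R1 from reach(a,b), reach(b,e)
round 2: derive reach(a,h) via R1 from reach(a,b), reach(b,h)
round 2: derive reach(c,b) via R1 from reach(c,a), reach(a,b)
round 2: derive reach(c,d) via R1 from reach(c,a), reach(a,d)
round 2: derive reach(c,g) via R1 from reach(c,f), reach(f,g)
round 2: derive reach(f,d) via R1 from reach(f,a), reach(a,d)
round 2: derive reach(f,e) via R1 from reach(f,b), reach(b,e)
round 2: derive reach(f,h) via R1 from reach(f,b), reach(b,h)
round 3: derive reach(c,e) via R1 from reach(c,a), reach(a,e)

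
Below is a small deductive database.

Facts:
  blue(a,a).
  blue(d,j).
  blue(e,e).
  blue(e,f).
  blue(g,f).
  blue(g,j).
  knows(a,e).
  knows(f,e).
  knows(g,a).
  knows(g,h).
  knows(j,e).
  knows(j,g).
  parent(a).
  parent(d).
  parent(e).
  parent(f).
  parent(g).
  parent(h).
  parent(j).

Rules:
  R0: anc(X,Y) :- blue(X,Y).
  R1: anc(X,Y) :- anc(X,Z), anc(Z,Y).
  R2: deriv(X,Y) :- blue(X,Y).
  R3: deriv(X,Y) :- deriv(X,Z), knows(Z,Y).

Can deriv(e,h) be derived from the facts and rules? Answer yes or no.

no

round 1: derive deriv(a,a) via R2 from blue(a,a)
round 1: derive deriv(d,j) via R2 from blue(d,j)
round 1: derive deriv(e,e) via R2 from blue(e,e)
round 1: derive deriv(e,f) via R2 from blue(e,f)
round 1: derive deriv(g,f) via R2 from blue(g,f)
round 1: derive deriv(g,j) via R2 from blue(g,j)
round 2: derive deriv(a,e) via R3 from deriv(a,a), knows(a,e)
round 2: derive deriv(d,e) via R3 from deriv(d,j), knows(j,e)
round 2: derive deriv(d,g) via R3 from deriv(d,j), knows(j,g)
round 2: derive deriv(g,e) via R3 from deriv(g,f), knows(f,e)
round 2: derive deriv(g,g) via R3 from deriv(g,j), knows(j,g)
round 3: derive deriv(d,a) via R3 from deriv(d,g), knows(g,a)
round 3: derive deriv(d,h) via R3 from deriv(d,g), knows(g,h)
round 3: derive deriv(g,a) via R3 from deriv(g,g), knows(g,a)
round 3: derive deriv(g,h) via R3 from deriv(g,g), knows(g,h)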